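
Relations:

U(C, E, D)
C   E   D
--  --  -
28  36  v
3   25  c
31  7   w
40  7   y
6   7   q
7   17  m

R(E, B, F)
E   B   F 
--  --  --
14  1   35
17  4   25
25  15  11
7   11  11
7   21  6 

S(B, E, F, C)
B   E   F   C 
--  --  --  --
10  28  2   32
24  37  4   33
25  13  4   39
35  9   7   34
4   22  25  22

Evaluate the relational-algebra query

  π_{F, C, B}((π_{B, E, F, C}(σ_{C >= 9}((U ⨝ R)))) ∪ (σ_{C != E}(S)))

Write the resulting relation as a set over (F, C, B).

U ⋈ R (natural join on E): {(3, 25, c, 15, 11), (31, 7, w, 11, 11), (31, 7, w, 21, 6), (40, 7, y, 11, 11), (40, 7, y, 21, 6), (6, 7, q, 11, 11), (6, 7, q, 21, 6), (7, 17, m, 4, 25)}
σ[C >= 9]: keep tuples satisfying C >= 9 → {(31, 7, w, 11, 11), (31, 7, w, 21, 6), (40, 7, y, 11, 11), (40, 7, y, 21, 6)}
π[B, E, F, C]: project onto (B, E, F, C) → {(11, 7, 11, 31), (11, 7, 11, 40), (21, 7, 6, 31), (21, 7, 6, 40)}
σ[C != E]: keep tuples satisfying C != E → {(10, 28, 2, 32), (24, 37, 4, 33), (25, 13, 4, 39), (35, 9, 7, 34)}
Set union of the two operands is {(10, 28, 2, 32), (11, 7, 11, 31), (11, 7, 11, 40), (21, 7, 6, 31), (21, 7, 6, 40), (24, 37, 4, 33), (25, 13, 4, 39), (35, 9, 7, 34)}.
π[F, C, B]: project onto (F, C, B) → {(11, 31, 11), (11, 40, 11), (2, 32, 10), (4, 33, 24), (4, 39, 25), (6, 31, 21), (6, 40, 21), (7, 34, 35)}

{(11, 31, 11), (11, 40, 11), (2, 32, 10), (4, 33, 24), (4, 39, 25), (6, 31, 21), (6, 40, 21), (7, 34, 35)}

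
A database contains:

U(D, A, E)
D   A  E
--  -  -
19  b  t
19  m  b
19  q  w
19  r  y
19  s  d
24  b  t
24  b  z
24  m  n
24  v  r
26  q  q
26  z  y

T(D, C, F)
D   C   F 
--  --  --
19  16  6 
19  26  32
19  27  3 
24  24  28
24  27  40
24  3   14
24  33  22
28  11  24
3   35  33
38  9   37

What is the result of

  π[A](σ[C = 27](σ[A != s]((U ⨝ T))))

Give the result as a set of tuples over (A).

U ⋈ T (natural join on D): {(19, b, t, 16, 6), (19, b, t, 26, 32), (19, b, t, 27, 3), (19, m, b, 16, 6), (19, m, b, 26, 32), (19, m, b, 27, 3), (19, q, w, 16, 6), (19, q, w, 26, 32), (19, q, w, 27, 3), (19, r, y, 16, 6), (19, r, y, 26, 32), (19, r, y, 27, 3), (19, s, d, 16, 6), (19, s, d, 26, 32), (19, s, d, 27, 3), (24, b, t, 24, 28), (24, b, t, 27, 40), (24, b, t, 3, 14), (24, b, t, 33, 22), (24, b, z, 24, 28), (24, b, z, 27, 40), (24, b, z, 3, 14), (24, b, z, 33, 22), (24, m, n, 24, 28), (24, m, n, 27, 40), (24, m, n, 3, 14), (24, m, n, 33, 22), (24, v, r, 24, 28), (24, v, r, 27, 40), (24, v, r, 3, 14), (24, v, r, 33, 22)}
Filtering on A != s leaves {(19, b, t, 16, 6), (19, b, t, 26, 32), (19, b, t, 27, 3), (19, m, b, 16, 6), (19, m, b, 26, 32), (19, m, b, 27, 3), (19, q, w, 16, 6), (19, q, w, 26, 32), (19, q, w, 27, 3), (19, r, y, 16, 6), (19, r, y, 26, 32), (19, r, y, 27, 3), (24, b, t, 24, 28), (24, b, t, 27, 40), (24, b, t, 3, 14), (24, b, t, 33, 22), (24, b, z, 24, 28), (24, b, z, 27, 40), (24, b, z, 3, 14), (24, b, z, 33, 22), (24, m, n, 24, 28), (24, m, n, 27, 40), (24, m, n, 3, 14), (24, m, n, 33, 22), (24, v, r, 24, 28), (24, v, r, 27, 40), (24, v, r, 3, 14), (24, v, r, 33, 22)}.
Filtering on C = 27 leaves {(19, b, t, 27, 3), (19, m, b, 27, 3), (19, q, w, 27, 3), (19, r, y, 27, 3), (24, b, t, 27, 40), (24, b, z, 27, 40), (24, m, n, 27, 40), (24, v, r, 27, 40)}.
Keep only column(s) A (3 duplicate(s) eliminated): {b, m, q, r, v}

{b, m, q, r, v}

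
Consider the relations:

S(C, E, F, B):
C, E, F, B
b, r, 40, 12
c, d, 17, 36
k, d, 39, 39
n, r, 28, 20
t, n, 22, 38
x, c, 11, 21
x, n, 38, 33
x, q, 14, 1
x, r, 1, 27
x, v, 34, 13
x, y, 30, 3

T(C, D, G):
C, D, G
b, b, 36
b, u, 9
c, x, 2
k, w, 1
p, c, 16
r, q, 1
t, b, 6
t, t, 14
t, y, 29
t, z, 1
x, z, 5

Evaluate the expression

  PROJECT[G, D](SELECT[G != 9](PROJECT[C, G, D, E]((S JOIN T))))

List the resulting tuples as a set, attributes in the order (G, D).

{(1, w), (1, z), (14, t), (2, x), (29, y), (36, b), (5, z), (6, b)}

S ⋈ T (natural join on C): {(b, r, 40, 12, b, 36), (b, r, 40, 12, u, 9), (c, d, 17, 36, x, 2), (k, d, 39, 39, w, 1), (t, n, 22, 38, b, 6), (t, n, 22, 38, t, 14), (t, n, 22, 38, y, 29), (t, n, 22, 38, z, 1), (x, c, 11, 21, z, 5), (x, n, 38, 33, z, 5), (x, q, 14, 1, z, 5), (x, r, 1, 27, z, 5), (x, v, 34, 13, z, 5), (x, y, 30, 3, z, 5)}
Projecting to C, G, D, E: {(b, 36, b, r), (b, 9, u, r), (c, 2, x, d), (k, 1, w, d), (t, 1, z, n), (t, 14, t, n), (t, 29, y, n), (t, 6, b, n), (x, 5, z, c), (x, 5, z, n), (x, 5, z, q), (x, 5, z, r), (x, 5, z, v), (x, 5, z, y)}
Selection G != 9: {(b, 36, b, r), (c, 2, x, d), (k, 1, w, d), (t, 1, z, n), (t, 14, t, n), (t, 29, y, n), (t, 6, b, n), (x, 5, z, c), (x, 5, z, n), (x, 5, z, q), (x, 5, z, r), (x, 5, z, v), (x, 5, z, y)}
Projecting to G, D (5 duplicate(s) eliminated): {(1, w), (1, z), (14, t), (2, x), (29, y), (36, b), (5, z), (6, b)}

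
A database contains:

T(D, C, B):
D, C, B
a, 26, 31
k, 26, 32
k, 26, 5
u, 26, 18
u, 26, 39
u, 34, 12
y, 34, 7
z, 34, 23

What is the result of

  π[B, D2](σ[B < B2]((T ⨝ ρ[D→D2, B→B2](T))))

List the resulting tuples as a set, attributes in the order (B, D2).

{(12, z), (18, a), (18, k), (18, u), (31, k), (31, u), (32, u), (5, a), (5, k), (5, u), (7, u), (7, z)}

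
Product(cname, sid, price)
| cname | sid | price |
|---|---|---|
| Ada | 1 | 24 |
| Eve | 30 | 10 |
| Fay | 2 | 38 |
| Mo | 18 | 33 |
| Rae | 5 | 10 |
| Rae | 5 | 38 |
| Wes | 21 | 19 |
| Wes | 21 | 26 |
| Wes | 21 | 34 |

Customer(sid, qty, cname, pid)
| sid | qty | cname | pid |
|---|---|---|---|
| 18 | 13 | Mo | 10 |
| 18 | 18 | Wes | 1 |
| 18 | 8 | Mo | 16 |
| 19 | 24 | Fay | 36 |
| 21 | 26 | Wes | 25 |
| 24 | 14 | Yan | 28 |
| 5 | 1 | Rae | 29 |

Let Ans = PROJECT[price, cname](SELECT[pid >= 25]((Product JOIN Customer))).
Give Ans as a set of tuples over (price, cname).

Joining Product and Customer on cname, sid yields {(Mo, 18, 33, 13, 10), (Mo, 18, 33, 8, 16), (Rae, 5, 10, 1, 29), (Rae, 5, 38, 1, 29), (Wes, 21, 19, 26, 25), (Wes, 21, 26, 26, 25), (Wes, 21, 34, 26, 25)}.
Filtering on pid >= 25 leaves {(Rae, 5, 10, 1, 29), (Rae, 5, 38, 1, 29), (Wes, 21, 19, 26, 25), (Wes, 21, 26, 26, 25), (Wes, 21, 34, 26, 25)}.
Keep only column(s) price, cname: {(10, Rae), (19, Wes), (26, Wes), (34, Wes), (38, Rae)}

{(10, Rae), (19, Wes), (26, Wes), (34, Wes), (38, Rae)}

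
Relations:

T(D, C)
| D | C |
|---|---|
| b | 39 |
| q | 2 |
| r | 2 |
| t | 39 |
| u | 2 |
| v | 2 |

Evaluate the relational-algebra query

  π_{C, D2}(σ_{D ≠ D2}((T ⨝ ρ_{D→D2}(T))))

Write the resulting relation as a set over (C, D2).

{(2, q), (2, r), (2, u), (2, v), (39, b), (39, t)}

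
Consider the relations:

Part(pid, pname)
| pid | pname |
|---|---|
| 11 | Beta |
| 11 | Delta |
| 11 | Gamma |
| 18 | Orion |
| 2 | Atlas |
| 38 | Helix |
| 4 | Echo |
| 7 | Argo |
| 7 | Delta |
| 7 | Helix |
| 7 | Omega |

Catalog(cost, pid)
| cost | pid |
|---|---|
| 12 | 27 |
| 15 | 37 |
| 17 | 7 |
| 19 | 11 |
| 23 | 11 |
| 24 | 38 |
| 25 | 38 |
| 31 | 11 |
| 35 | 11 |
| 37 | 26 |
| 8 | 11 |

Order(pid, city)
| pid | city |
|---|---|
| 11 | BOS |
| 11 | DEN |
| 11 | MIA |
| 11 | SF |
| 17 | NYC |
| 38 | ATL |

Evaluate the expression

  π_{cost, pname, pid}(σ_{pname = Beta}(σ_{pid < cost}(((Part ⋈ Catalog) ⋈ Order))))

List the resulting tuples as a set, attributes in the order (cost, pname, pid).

{(19, Beta, 11), (23, Beta, 11), (31, Beta, 11), (35, Beta, 11)}

Natural join on pid: {(11, Beta, 19), (11, Beta, 23), (11, Beta, 31), (11, Beta, 35), (11, Beta, 8), (11, Delta, 19), (11, Delta, 23), (11, Delta, 31), (11, Delta, 35), (11, Delta, 8), (11, Gamma, 19), (11, Gamma, 23), (11, Gamma, 31), (11, Gamma, 35), (11, Gamma, 8), (38, Helix, 24), (38, Helix, 25), (7, Argo, 17), (7, Delta, 17), (7, Helix, 17), (7, Omega, 17)}
Natural join on pid: {(11, Beta, 19, BOS), (11, Beta, 19, DEN), (11, Beta, 19, MIA), (11, Beta, 19, SF), (11, Beta, 23, BOS), (11, Beta, 23, DEN), (11, Beta, 23, MIA), (11, Beta, 23, SF), (11, Beta, 31, BOS), (11, Beta, 31, DEN), (11, Beta, 31, MIA), (11, Beta, 31, SF), (11, Beta, 35, BOS), (11, Beta, 35, DEN), (11, Beta, 35, MIA), (11, Beta, 35, SF), (11, Beta, 8, BOS), (11, Beta, 8, DEN), (11, Beta, 8, MIA), (11, Beta, 8, SF), (11, Delta, 19, BOS), (11, Delta, 19, DEN), (11, Delta, 19, MIA), (11, Delta, 19, SF), (11, Delta, 23, BOS), (11, Delta, 23, DEN), (11, Delta, 23, MIA), (11, Delta, 23, SF), (11, Delta, 31, BOS), (11, Delta, 31, DEN), (11, Delta, 31, MIA), (11, Delta, 31, SF), (11, Delta, 35, BOS), (11, Delta, 35, DEN), (11, Delta, 35, MIA), (11, Delta, 35, SF), (11, Delta, 8, BOS), (11, Delta, 8, DEN), (11, Delta, 8, MIA), (11, Delta, 8, SF), (11, Gamma, 19, BOS), (11, Gamma, 19, DEN), (11, Gamma, 19, MIA), (11, Gamma, 19, SF), (11, Gamma, 23, BOS), (11, Gamma, 23, DEN), (11, Gamma, 23, MIA), (11, Gamma, 23, SF), (11, Gamma, 31, BOS), (11, Gamma, 31, DEN), (11, Gamma, 31, MIA), (11, Gamma, 31, SF), (11, Gamma, 35, BOS), (11, Gamma, 35, DEN), (11, Gamma, 35, MIA), (11, Gamma, 35, SF), (11, Gamma, 8, BOS), (11, Gamma, 8, DEN), (11, Gamma, 8, MIA), (11, Gamma, 8, SF), (38, Helix, 24, ATL), (38, Helix, 25, ATL)}
Selection pid < cost: {(11, Beta, 19, BOS), (11, Beta, 19, DEN), (11, Beta, 19, MIA), (11, Beta, 19, SF), (11, Beta, 23, BOS), (11, Beta, 23, DEN), (11, Beta, 23, MIA), (11, Beta, 23, SF), (11, Beta, 31, BOS), (11, Beta, 31, DEN), (11, Beta, 31, MIA), (11, Beta, 31, SF), (11, Beta, 35, BOS), (11, Beta, 35, DEN), (11, Beta, 35, MIA), (11, Beta, 35, SF), (11, Delta, 19, BOS), (11, Delta, 19, DEN), (11, Delta, 19, MIA), (11, Delta, 19, SF), (11, Delta, 23, BOS), (11, Delta, 23, DEN), (11, Delta, 23, MIA), (11, Delta, 23, SF), (11, Delta, 31, BOS), (11, Delta, 31, DEN), (11, Delta, 31, MIA), (11, Delta, 31, SF), (11, Delta, 35, BOS), (11, Delta, 35, DEN), (11, Delta, 35, MIA), (11, Delta, 35, SF), (11, Gamma, 19, BOS), (11, Gamma, 19, DEN), (11, Gamma, 19, MIA), (11, Gamma, 19, SF), (11, Gamma, 23, BOS), (11, Gamma, 23, DEN), (11, Gamma, 23, MIA), (11, Gamma, 23, SF), (11, Gamma, 31, BOS), (11, Gamma, 31, DEN), (11, Gamma, 31, MIA), (11, Gamma, 31, SF), (11, Gamma, 35, BOS), (11, Gamma, 35, DEN), (11, Gamma, 35, MIA), (11, Gamma, 35, SF)}
Selection pname = Beta: {(11, Beta, 19, BOS), (11, Beta, 19, DEN), (11, Beta, 19, MIA), (11, Beta, 19, SF), (11, Beta, 23, BOS), (11, Beta, 23, DEN), (11, Beta, 23, MIA), (11, Beta, 23, SF), (11, Beta, 31, BOS), (11, Beta, 31, DEN), (11, Beta, 31, MIA), (11, Beta, 31, SF), (11, Beta, 35, BOS), (11, Beta, 35, DEN), (11, Beta, 35, MIA), (11, Beta, 35, SF)}
Projecting to cost, pname, pid (12 duplicate(s) eliminated): {(19, Beta, 11), (23, Beta, 11), (31, Beta, 11), (35, Beta, 11)}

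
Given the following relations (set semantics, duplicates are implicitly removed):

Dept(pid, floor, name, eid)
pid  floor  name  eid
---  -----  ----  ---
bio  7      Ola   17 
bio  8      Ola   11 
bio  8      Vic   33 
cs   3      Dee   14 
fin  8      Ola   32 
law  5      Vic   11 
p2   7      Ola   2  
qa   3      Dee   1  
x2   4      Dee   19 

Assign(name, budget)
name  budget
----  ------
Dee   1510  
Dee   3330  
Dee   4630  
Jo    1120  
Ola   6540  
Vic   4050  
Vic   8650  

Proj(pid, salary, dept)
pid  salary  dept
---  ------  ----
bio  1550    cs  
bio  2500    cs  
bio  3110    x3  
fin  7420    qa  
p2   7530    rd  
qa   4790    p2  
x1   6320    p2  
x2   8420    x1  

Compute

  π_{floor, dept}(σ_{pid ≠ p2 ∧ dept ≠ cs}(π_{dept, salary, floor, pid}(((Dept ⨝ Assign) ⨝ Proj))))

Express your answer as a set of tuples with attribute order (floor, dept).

{(3, p2), (4, x1), (7, x3), (8, qa), (8, x3)}

Natural join on name: {(bio, 7, Ola, 17, 6540), (bio, 8, Ola, 11, 6540), (bio, 8, Vic, 33, 4050), (bio, 8, Vic, 33, 8650), (cs, 3, Dee, 14, 1510), (cs, 3, Dee, 14, 3330), (cs, 3, Dee, 14, 4630), (fin, 8, Ola, 32, 6540), (law, 5, Vic, 11, 4050), (law, 5, Vic, 11, 8650), (p2, 7, Ola, 2, 6540), (qa, 3, Dee, 1, 1510), (qa, 3, Dee, 1, 3330), (qa, 3, Dee, 1, 4630), (x2, 4, Dee, 19, 1510), (x2, 4, Dee, 19, 3330), (x2, 4, Dee, 19, 4630)}
Natural join on pid: {(bio, 7, Ola, 17, 6540, 1550, cs), (bio, 7, Ola, 17, 6540, 2500, cs), (bio, 7, Ola, 17, 6540, 3110, x3), (bio, 8, Ola, 11, 6540, 1550, cs), (bio, 8, Ola, 11, 6540, 2500, cs), (bio, 8, Ola, 11, 6540, 3110, x3), (bio, 8, Vic, 33, 4050, 1550, cs), (bio, 8, Vic, 33, 4050, 2500, cs), (bio, 8, Vic, 33, 4050, 3110, x3), (bio, 8, Vic, 33, 8650, 1550, cs), (bio, 8, Vic, 33, 8650, 2500, cs), (bio, 8, Vic, 33, 8650, 3110, x3), (fin, 8, Ola, 32, 6540, 7420, qa), (p2, 7, Ola, 2, 6540, 7530, rd), (qa, 3, Dee, 1, 1510, 4790, p2), (qa, 3, Dee, 1, 3330, 4790, p2), (qa, 3, Dee, 1, 4630, 4790, p2), (x2, 4, Dee, 19, 1510, 8420, x1), (x2, 4, Dee, 19, 3330, 8420, x1), (x2, 4, Dee, 19, 4630, 8420, x1)}
π[dept, salary, floor, pid]: project onto (dept, salary, floor, pid) (10 duplicate(s) eliminated) → {(cs, 1550, 7, bio), (cs, 1550, 8, bio), (cs, 2500, 7, bio), (cs, 2500, 8, bio), (p2, 4790, 3, qa), (qa, 7420, 8, fin), (rd, 7530, 7, p2), (x1, 8420, 4, x2), (x3, 3110, 7, bio), (x3, 3110, 8, bio)}
Apply σ_{pid ≠ p2 ∧ dept ≠ cs}; surviving tuples: {(p2, 4790, 3, qa), (qa, 7420, 8, fin), (x1, 8420, 4, x2), (x3, 3110, 7, bio), (x3, 3110, 8, bio)}
π[floor, dept]: project onto (floor, dept) → {(3, p2), (4, x1), (7, x3), (8, qa), (8, x3)}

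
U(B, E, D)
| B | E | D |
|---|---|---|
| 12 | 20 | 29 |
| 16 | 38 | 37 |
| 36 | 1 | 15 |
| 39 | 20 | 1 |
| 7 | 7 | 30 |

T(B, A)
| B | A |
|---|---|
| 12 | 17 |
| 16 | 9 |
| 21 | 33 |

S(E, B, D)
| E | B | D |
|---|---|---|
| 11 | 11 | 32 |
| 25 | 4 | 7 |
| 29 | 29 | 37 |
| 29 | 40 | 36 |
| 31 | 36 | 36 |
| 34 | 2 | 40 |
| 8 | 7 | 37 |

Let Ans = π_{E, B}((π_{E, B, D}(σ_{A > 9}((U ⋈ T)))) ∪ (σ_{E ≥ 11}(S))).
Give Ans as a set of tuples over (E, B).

Joining U and T on B yields {(12, 20, 29, 17), (16, 38, 37, 9)}.
σ[A > 9]: keep tuples satisfying A > 9 → {(12, 20, 29, 17)}
π_{E, B, D} gives {(20, 12, 29)}.
σ[E ≥ 11]: keep tuples satisfying E ≥ 11 → {(11, 11, 32), (25, 4, 7), (29, 29, 37), (29, 40, 36), (31, 36, 36), (34, 2, 40)}
Union: {(20, 12, 29)} with {(11, 11, 32), (25, 4, 7), (29, 29, 37), (29, 40, 36), (31, 36, 36), (34, 2, 40)} → {(11, 11, 32), (20, 12, 29), (25, 4, 7), (29, 29, 37), (29, 40, 36), (31, 36, 36), (34, 2, 40)}
π_{E, B} gives {(11, 11), (20, 12), (25, 4), (29, 29), (29, 40), (31, 36), (34, 2)}.

{(11, 11), (20, 12), (25, 4), (29, 29), (29, 40), (31, 36), (34, 2)}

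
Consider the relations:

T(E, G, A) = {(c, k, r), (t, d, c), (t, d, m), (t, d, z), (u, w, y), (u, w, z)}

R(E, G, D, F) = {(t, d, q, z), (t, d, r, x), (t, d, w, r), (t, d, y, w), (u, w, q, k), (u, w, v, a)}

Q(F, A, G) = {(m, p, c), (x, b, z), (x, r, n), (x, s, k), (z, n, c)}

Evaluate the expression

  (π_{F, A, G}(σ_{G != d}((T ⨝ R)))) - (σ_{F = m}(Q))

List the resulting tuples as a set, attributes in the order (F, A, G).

{(a, y, w), (a, z, w), (k, y, w), (k, z, w)}

T ⋈ R (natural join on E, G): {(t, d, c, q, z), (t, d, c, r, x), (t, d, c, w, r), (t, d, c, y, w), (t, d, m, q, z), (t, d, m, r, x), (t, d, m, w, r), (t, d, m, y, w), (t, d, z, q, z), (t, d, z, r, x), (t, d, z, w, r), (t, d, z, y, w), (u, w, y, q, k), (u, w, y, v, a), (u, w, z, q, k), (u, w, z, v, a)}
Apply σ_{G != d}; surviving tuples: {(u, w, y, q, k), (u, w, y, v, a), (u, w, z, q, k), (u, w, z, v, a)}
π_{F, A, G} gives {(a, y, w), (a, z, w), (k, y, w), (k, z, w)}.
Apply σ_{F = m}; surviving tuples: {(m, p, c)}
Set difference of the two operands is {(a, y, w), (a, z, w), (k, y, w), (k, z, w)}.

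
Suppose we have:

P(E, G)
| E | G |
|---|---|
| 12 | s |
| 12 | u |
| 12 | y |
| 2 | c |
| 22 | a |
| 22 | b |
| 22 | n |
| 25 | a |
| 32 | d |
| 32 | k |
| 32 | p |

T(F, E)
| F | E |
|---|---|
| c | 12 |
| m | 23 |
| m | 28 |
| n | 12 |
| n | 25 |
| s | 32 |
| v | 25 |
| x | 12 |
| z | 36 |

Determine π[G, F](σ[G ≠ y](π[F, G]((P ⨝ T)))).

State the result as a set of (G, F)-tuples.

P ⋈ T (natural join on E): {(12, s, c), (12, s, n), (12, s, x), (12, u, c), (12, u, n), (12, u, x), (12, y, c), (12, y, n), (12, y, x), (25, a, n), (25, a, v), (32, d, s), (32, k, s), (32, p, s)}
π_{F, G} gives {(c, s), (c, u), (c, y), (n, a), (n, s), (n, u), (n, y), (s, d), (s, k), (s, p), (v, a), (x, s), (x, u), (x, y)}.
Selection G ≠ y: {(c, s), (c, u), (n, a), (n, s), (n, u), (s, d), (s, k), (s, p), (v, a), (x, s), (x, u)}
π_{G, F} gives {(a, n), (a, v), (d, s), (k, s), (p, s), (s, c), (s, n), (s, x), (u, c), (u, n), (u, x)}.

{(a, n), (a, v), (d, s), (k, s), (p, s), (s, c), (s, n), (s, x), (u, c), (u, n), (u, x)}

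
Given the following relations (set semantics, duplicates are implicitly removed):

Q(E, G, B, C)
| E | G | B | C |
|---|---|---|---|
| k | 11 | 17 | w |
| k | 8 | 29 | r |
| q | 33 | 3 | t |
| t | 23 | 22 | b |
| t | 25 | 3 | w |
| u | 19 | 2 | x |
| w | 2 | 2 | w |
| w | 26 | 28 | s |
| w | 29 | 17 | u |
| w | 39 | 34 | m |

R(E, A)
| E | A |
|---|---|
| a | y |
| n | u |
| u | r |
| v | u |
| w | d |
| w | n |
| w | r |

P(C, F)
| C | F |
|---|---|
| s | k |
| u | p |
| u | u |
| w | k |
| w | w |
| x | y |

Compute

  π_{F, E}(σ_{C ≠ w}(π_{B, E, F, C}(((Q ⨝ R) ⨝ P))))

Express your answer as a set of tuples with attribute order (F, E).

{(k, w), (p, w), (u, w), (y, u)}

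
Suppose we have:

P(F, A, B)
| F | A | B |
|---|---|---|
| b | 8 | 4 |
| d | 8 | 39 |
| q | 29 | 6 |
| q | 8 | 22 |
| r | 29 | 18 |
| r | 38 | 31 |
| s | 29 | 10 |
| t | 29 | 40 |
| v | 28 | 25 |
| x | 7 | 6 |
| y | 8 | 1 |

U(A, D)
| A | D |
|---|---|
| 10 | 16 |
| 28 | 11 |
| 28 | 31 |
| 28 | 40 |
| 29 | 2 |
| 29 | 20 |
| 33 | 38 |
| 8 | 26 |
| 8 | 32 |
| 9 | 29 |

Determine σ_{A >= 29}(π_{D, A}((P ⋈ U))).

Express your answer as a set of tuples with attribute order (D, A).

{(2, 29), (20, 29)}

Joining P and U on A yields {(b, 8, 4, 26), (b, 8, 4, 32), (d, 8, 39, 26), (d, 8, 39, 32), (q, 29, 6, 2), (q, 29, 6, 20), (q, 8, 22, 26), (q, 8, 22, 32), (r, 29, 18, 2), (r, 29, 18, 20), (s, 29, 10, 2), (s, 29, 10, 20), (t, 29, 40, 2), (t, 29, 40, 20), (v, 28, 25, 11), (v, 28, 25, 31), (v, 28, 25, 40), (y, 8, 1, 26), (y, 8, 1, 32)}.
π_{D, A} gives {(11, 28), (2, 29), (20, 29), (26, 8), (31, 28), (32, 8), (40, 28)} (12 duplicate(s) eliminated).
Selection A >= 29: {(2, 29), (20, 29)}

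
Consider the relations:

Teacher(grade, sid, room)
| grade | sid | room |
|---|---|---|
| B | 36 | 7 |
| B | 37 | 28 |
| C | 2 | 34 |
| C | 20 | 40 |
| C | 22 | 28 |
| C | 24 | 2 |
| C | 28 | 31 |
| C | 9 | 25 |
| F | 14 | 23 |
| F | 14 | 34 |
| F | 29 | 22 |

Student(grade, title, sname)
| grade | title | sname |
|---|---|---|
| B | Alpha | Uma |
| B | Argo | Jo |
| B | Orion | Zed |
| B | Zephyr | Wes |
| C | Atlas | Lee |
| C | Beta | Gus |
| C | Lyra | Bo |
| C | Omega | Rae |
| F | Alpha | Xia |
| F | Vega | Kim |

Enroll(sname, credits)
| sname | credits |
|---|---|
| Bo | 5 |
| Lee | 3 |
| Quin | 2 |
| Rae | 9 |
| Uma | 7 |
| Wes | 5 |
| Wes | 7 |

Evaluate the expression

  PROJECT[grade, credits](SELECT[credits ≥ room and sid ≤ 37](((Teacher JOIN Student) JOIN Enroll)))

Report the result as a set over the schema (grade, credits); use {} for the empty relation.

{(B, 7), (C, 3), (C, 5), (C, 9)}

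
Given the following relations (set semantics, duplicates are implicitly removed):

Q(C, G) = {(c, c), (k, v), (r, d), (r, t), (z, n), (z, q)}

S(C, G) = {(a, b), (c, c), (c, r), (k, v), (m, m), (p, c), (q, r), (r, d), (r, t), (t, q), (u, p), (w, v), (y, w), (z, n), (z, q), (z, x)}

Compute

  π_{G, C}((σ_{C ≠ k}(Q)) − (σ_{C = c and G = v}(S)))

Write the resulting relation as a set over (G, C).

{(c, c), (d, r), (n, z), (q, z), (t, r)}

σ[C ≠ k]: keep tuples satisfying C ≠ k → {(c, c), (r, d), (r, t), (z, n), (z, q)}
σ[C = c and G = v]: keep tuples satisfying C = c and G = v → {}
Difference: {(c, c), (r, d), (r, t), (z, n), (z, q)} with {} → {(c, c), (r, d), (r, t), (z, n), (z, q)}
Keep only column(s) G, C: {(c, c), (d, r), (n, z), (q, z), (t, r)}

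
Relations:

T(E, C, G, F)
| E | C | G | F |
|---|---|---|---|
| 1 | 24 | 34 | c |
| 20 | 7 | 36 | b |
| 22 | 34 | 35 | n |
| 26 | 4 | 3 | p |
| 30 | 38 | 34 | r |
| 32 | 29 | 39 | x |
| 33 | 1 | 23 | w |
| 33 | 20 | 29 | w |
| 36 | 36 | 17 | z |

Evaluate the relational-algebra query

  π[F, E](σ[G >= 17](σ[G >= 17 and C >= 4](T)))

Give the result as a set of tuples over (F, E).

{(b, 20), (c, 1), (n, 22), (r, 30), (w, 33), (x, 32), (z, 36)}

σ[G >= 17 and C >= 4]: keep tuples satisfying G >= 17 and C >= 4 → {(1, 24, 34, c), (20, 7, 36, b), (22, 34, 35, n), (30, 38, 34, r), (32, 29, 39, x), (33, 20, 29, w), (36, 36, 17, z)}
σ[G >= 17]: keep tuples satisfying G >= 17 → {(1, 24, 34, c), (20, 7, 36, b), (22, 34, 35, n), (30, 38, 34, r), (32, 29, 39, x), (33, 20, 29, w), (36, 36, 17, z)}
π_{F, E} gives {(b, 20), (c, 1), (n, 22), (r, 30), (w, 33), (x, 32), (z, 36)}.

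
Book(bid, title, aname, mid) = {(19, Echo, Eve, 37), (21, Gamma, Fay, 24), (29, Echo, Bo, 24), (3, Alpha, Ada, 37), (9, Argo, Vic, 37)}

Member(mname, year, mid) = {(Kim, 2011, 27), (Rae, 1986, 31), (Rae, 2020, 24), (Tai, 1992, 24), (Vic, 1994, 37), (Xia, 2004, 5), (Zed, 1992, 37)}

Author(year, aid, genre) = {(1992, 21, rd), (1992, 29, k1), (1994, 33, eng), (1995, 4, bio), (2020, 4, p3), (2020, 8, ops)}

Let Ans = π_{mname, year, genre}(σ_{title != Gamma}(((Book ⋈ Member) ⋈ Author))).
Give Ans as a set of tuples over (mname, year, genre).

Book ⋈ Member (natural join on mid): {(19, Echo, Eve, 37, Vic, 1994), (19, Echo, Eve, 37, Zed, 1992), (21, Gamma, Fay, 24, Rae, 2020), (21, Gamma, Fay, 24, Tai, 1992), (29, Echo, Bo, 24, Rae, 2020), (29, Echo, Bo, 24, Tai, 1992), (3, Alpha, Ada, 37, Vic, 1994), (3, Alpha, Ada, 37, Zed, 1992), (9, Argo, Vic, 37, Vic, 1994), (9, Argo, Vic, 37, Zed, 1992)}
(Book ⋈ Member) ⋈ Author (natural join on year): {(19, Echo, Eve, 37, Vic, 1994, 33, eng), (19, Echo, Eve, 37, Zed, 1992, 21, rd), (19, Echo, Eve, 37, Zed, 1992, 29, k1), (21, Gamma, Fay, 24, Rae, 2020, 4, p3), (21, Gamma, Fay, 24, Rae, 2020, 8, ops), (21, Gamma, Fay, 24, Tai, 1992, 21, rd), (21, Gamma, Fay, 24, Tai, 1992, 29, k1), (29, Echo, Bo, 24, Rae, 2020, 4, p3), (29, Echo, Bo, 24, Rae, 2020, 8, ops), (29, Echo, Bo, 24, Tai, 1992, 21, rd), (29, Echo, Bo, 24, Tai, 1992, 29, k1), (3, Alpha, Ada, 37, Vic, 1994, 33, eng), (3, Alpha, Ada, 37, Zed, 1992, 21, rd), (3, Alpha, Ada, 37, Zed, 1992, 29, k1), (9, Argo, Vic, 37, Vic, 1994, 33, eng), (9, Argo, Vic, 37, Zed, 1992, 21, rd), (9, Argo, Vic, 37, Zed, 1992, 29, k1)}
Apply σ_{title != Gamma}; surviving tuples: {(19, Echo, Eve, 37, Vic, 1994, 33, eng), (19, Echo, Eve, 37, Zed, 1992, 21, rd), (19, Echo, Eve, 37, Zed, 1992, 29, k1), (29, Echo, Bo, 24, Rae, 2020, 4, p3), (29, Echo, Bo, 24, Rae, 2020, 8, ops), (29, Echo, Bo, 24, Tai, 1992, 21, rd), (29, Echo, Bo, 24, Tai, 1992, 29, k1), (3, Alpha, Ada, 37, Vic, 1994, 33, eng), (3, Alpha, Ada, 37, Zed, 1992, 21, rd), (3, Alpha, Ada, 37, Zed, 1992, 29, k1), (9, Argo, Vic, 37, Vic, 1994, 33, eng), (9, Argo, Vic, 37, Zed, 1992, 21, rd), (9, Argo, Vic, 37, Zed, 1992, 29, k1)}
π[mname, year, genre]: project onto (mname, year, genre) (6 duplicate(s) eliminated) → {(Rae, 2020, ops), (Rae, 2020, p3), (Tai, 1992, k1), (Tai, 1992, rd), (Vic, 1994, eng), (Zed, 1992, k1), (Zed, 1992, rd)}

{(Rae, 2020, ops), (Rae, 2020, p3), (Tai, 1992, k1), (Tai, 1992, rd), (Vic, 1994, eng), (Zed, 1992, k1), (Zed, 1992, rd)}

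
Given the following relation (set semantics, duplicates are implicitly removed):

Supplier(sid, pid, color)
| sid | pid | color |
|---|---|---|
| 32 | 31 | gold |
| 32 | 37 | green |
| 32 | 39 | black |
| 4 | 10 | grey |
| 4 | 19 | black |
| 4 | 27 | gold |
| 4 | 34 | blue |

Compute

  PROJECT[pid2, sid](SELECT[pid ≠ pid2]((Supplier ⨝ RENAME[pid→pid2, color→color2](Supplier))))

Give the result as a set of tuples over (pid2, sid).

{(10, 4), (19, 4), (27, 4), (31, 32), (34, 4), (37, 32), (39, 32)}

ρ[pid→pid2, color→color2]: schema becomes (sid, pid2, color2); tuples unchanged.
Supplier ⋈ RENAME[pid→pid2, color→color2](Supplier) (natural join on sid): {(32, 31, gold, 31, gold), (32, 31, gold, 37, green), (32, 31, gold, 39, black), (32, 37, green, 31, gold), (32, 37, green, 37, green), (32, 37, green, 39, black), (32, 39, black, 31, gold), (32, 39, black, 37, green), (32, 39, black, 39, black), (4, 10, grey, 10, grey), (4, 10, grey, 19, black), (4, 10, grey, 27, gold), (4, 10, grey, 34, blue), (4, 19, black, 10, grey), (4, 19, black, 19, black), (4, 19, black, 27, gold), (4, 19, black, 34, blue), (4, 27, gold, 10, grey), (4, 27, gold, 19, black), (4, 27, gold, 27, gold), (4, 27, gold, 34, blue), (4, 34, blue, 10, grey), (4, 34, blue, 19, black), (4, 34, blue, 27, gold), (4, 34, blue, 34, blue)}
Selection pid ≠ pid2: {(32, 31, gold, 37, green), (32, 31, gold, 39, black), (32, 37, green, 31, gold), (32, 37, green, 39, black), (32, 39, black, 31, gold), (32, 39, black, 37, green), (4, 10, grey, 19, black), (4, 10, grey, 27, gold), (4, 10, grey, 34, blue), (4, 19, black, 10, grey), (4, 19, black, 27, gold), (4, 19, black, 34, blue), (4, 27, gold, 10, grey), (4, 27, gold, 19, black), (4, 27, gold, 34, blue), (4, 34, blue, 10, grey), (4, 34, blue, 19, black), (4, 34, blue, 27, gold)}
Projecting to pid2, sid (11 duplicate(s) eliminated): {(10, 4), (19, 4), (27, 4), (31, 32), (34, 4), (37, 32), (39, 32)}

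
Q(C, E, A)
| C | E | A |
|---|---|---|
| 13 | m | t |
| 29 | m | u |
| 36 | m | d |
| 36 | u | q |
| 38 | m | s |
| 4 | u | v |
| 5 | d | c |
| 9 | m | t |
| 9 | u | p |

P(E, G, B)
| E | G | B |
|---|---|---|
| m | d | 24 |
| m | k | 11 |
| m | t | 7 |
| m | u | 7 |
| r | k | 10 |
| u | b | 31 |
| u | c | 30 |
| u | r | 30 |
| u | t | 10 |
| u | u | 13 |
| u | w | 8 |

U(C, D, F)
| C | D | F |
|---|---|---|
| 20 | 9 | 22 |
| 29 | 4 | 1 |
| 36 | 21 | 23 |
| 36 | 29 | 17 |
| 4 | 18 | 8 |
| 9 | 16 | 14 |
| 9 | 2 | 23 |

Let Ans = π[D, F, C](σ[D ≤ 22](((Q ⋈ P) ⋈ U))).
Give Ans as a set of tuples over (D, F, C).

Natural join on E: {(13, m, t, d, 24), (13, m, t, k, 11), (13, m, t, t, 7), (13, m, t, u, 7), (29, m, u, d, 24), (29, m, u, k, 11), (29, m, u, t, 7), (29, m, u, u, 7), (36, m, d, d, 24), (36, m, d, k, 11), (36, m, d, t, 7), (36, m, d, u, 7), (36, u, q, b, 31), (36, u, q, c, 30), (36, u, q, r, 30), (36, u, q, t, 10), (36, u, q, u, 13), (36, u, q, w, 8), (38, m, s, d, 24), (38, m, s, k, 11), (38, m, s, t, 7), (38, m, s, u, 7), (4, u, v, b, 31), (4, u, v, c, 30), (4, u, v, r, 30), (4, u, v, t, 10), (4, u, v, u, 13), (4, u, v, w, 8), (9, m, t, d, 24), (9, m, t, k, 11), (9, m, t, t, 7), (9, m, t, u, 7), (9, u, p, b, 31), (9, u, p, c, 30), (9, u, p, r, 30), (9, u, p, t, 10), (9, u, p, u, 13), (9, u, p, w, 8)}
Natural join on C: {(29, m, u, d, 24, 4, 1), (29, m, u, k, 11, 4, 1), (29, m, u, t, 7, 4, 1), (29, m, u, u, 7, 4, 1), (36, m, d, d, 24, 21, 23), (36, m, d, d, 24, 29, 17), (36, m, d, k, 11, 21, 23), (36, m, d, k, 11, 29, 17), (36, m, d, t, 7, 21, 23), (36, m, d, t, 7, 29, 17), (36, m, d, u, 7, 21, 23), (36, m, d, u, 7, 29, 17), (36, u, q, b, 31, 21, 23), (36, u, q, b, 31, 29, 17), (36, u, q, c, 30, 21, 23), (36, u, q, c, 30, 29, 17), (36, u, q, r, 30, 21, 23), (36, u, q, r, 30, 29, 17), (36, u, q, t, 10, 21, 23), (36, u, q, t, 10, 29, 17), (36, u, q, u, 13, 21, 23), (36, u, q, u, 13, 29, 17), (36, u, q, w, 8, 21, 23), (36, u, q, w, 8, 29, 17), (4, u, v, b, 31, 18, 8), (4, u, v, c, 30, 18, 8), (4, u, v, r, 30, 18, 8), (4, u, v, t, 10, 18, 8), (4, u, v, u, 13, 18, 8), (4, u, v, w, 8, 18, 8), (9, m, t, d, 24, 16, 14), (9, m, t, d, 24, 2, 23), (9, m, t, k, 11, 16, 14), (9, m, t, k, 11, 2, 23), (9, m, t, t, 7, 16, 14), (9, m, t, t, 7, 2, 23), (9, m, t, u, 7, 16, 14), (9, m, t, u, 7, 2, 23), (9, u, p, b, 31, 16, 14), (9, u, p, b, 31, 2, 23), (9, u, p, c, 30, 16, 14), (9, u, p, c, 30, 2, 23), (9, u, p, r, 30, 16, 14), (9, u, p, r, 30, 2, 23), (9, u, p, t, 10, 16, 14), (9, u, p, t, 10, 2, 23), (9, u, p, u, 13, 16, 14), (9, u, p, u, 13, 2, 23), (9, u, p, w, 8, 16, 14), (9, u, p, w, 8, 2, 23)}
Selection D ≤ 22: {(29, m, u, d, 24, 4, 1), (29, m, u, k, 11, 4, 1), (29, m, u, t, 7, 4, 1), (29, m, u, u, 7, 4, 1), (36, m, d, d, 24, 21, 23), (36, m, d, k, 11, 21, 23), (36, m, d, t, 7, 21, 23), (36, m, d, u, 7, 21, 23), (36, u, q, b, 31, 21, 23), (36, u, q, c, 30, 21, 23), (36, u, q, r, 30, 21, 23), (36, u, q, t, 10, 21, 23), (36, u, q, u, 13, 21, 23), (36, u, q, w, 8, 21, 23), (4, u, v, b, 31, 18, 8), (4, u, v, c, 30, 18, 8), (4, u, v, r, 30, 18, 8), (4, u, v, t, 10, 18, 8), (4, u, v, u, 13, 18, 8), (4, u, v, w, 8, 18, 8), (9, m, t, d, 24, 16, 14), (9, m, t, d, 24, 2, 23), (9, m, t, k, 11, 16, 14), (9, m, t, k, 11, 2, 23), (9, m, t, t, 7, 16, 14), (9, m, t, t, 7, 2, 23), (9, m, t, u, 7, 16, 14), (9, m, t, u, 7, 2, 23), (9, u, p, b, 31, 16, 14), (9, u, p, b, 31, 2, 23), (9, u, p, c, 30, 16, 14), (9, u, p, c, 30, 2, 23), (9, u, p, r, 30, 16, 14), (9, u, p, r, 30, 2, 23), (9, u, p, t, 10, 16, 14), (9, u, p, t, 10, 2, 23), (9, u, p, u, 13, 16, 14), (9, u, p, u, 13, 2, 23), (9, u, p, w, 8, 16, 14), (9, u, p, w, 8, 2, 23)}
Keep only column(s) D, F, C (35 duplicate(s) eliminated): {(16, 14, 9), (18, 8, 4), (2, 23, 9), (21, 23, 36), (4, 1, 29)}

{(16, 14, 9), (18, 8, 4), (2, 23, 9), (21, 23, 36), (4, 1, 29)}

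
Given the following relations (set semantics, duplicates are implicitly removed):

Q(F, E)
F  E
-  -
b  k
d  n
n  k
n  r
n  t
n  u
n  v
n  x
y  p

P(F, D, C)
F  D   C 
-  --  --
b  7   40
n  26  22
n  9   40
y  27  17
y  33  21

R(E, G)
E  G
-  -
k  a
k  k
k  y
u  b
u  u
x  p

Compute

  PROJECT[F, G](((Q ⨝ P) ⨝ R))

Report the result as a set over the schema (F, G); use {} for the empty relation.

Q ⋈ P (natural join on F): {(b, k, 7, 40), (n, k, 26, 22), (n, k, 9, 40), (n, r, 26, 22), (n, r, 9, 40), (n, t, 26, 22), (n, t, 9, 40), (n, u, 26, 22), (n, u, 9, 40), (n, v, 26, 22), (n, v, 9, 40), (n, x, 26, 22), (n, x, 9, 40), (y, p, 27, 17), (y, p, 33, 21)}
(Q ⨝ P) ⋈ R (natural join on E): {(b, k, 7, 40, a), (b, k, 7, 40, k), (b, k, 7, 40, y), (n, k, 26, 22, a), (n, k, 26, 22, k), (n, k, 26, 22, y), (n, k, 9, 40, a), (n, k, 9, 40, k), (n, k, 9, 40, y), (n, u, 26, 22, b), (n, u, 26, 22, u), (n, u, 9, 40, b), (n, u, 9, 40, u), (n, x, 26, 22, p), (n, x, 9, 40, p)}
Keep only column(s) F, G (6 duplicate(s) eliminated): {(b, a), (b, k), (b, y), (n, a), (n, b), (n, k), (n, p), (n, u), (n, y)}

{(b, a), (b, k), (b, y), (n, a), (n, b), (n, k), (n, p), (n, u), (n, y)}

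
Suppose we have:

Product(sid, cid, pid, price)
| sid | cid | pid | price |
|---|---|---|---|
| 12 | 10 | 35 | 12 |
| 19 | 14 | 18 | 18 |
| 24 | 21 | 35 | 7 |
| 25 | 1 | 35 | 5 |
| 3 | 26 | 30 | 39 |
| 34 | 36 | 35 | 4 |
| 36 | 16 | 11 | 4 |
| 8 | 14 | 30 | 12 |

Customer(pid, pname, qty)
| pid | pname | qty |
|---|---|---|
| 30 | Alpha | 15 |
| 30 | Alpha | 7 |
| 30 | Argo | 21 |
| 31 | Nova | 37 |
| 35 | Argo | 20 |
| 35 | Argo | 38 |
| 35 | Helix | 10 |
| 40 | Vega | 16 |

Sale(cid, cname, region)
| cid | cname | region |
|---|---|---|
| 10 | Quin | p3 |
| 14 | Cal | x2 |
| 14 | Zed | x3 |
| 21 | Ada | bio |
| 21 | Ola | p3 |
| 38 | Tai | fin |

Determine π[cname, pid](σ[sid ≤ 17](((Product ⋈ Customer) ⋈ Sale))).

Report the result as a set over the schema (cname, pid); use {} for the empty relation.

{(Cal, 30), (Quin, 35), (Zed, 30)}

Natural join on pid: {(12, 10, 35, 12, Argo, 20), (12, 10, 35, 12, Argo, 38), (12, 10, 35, 12, Helix, 10), (24, 21, 35, 7, Argo, 20), (24, 21, 35, 7, Argo, 38), (24, 21, 35, 7, Helix, 10), (25, 1, 35, 5, Argo, 20), (25, 1, 35, 5, Argo, 38), (25, 1, 35, 5, Helix, 10), (3, 26, 30, 39, Alpha, 15), (3, 26, 30, 39, Alpha, 7), (3, 26, 30, 39, Argo, 21), (34, 36, 35, 4, Argo, 20), (34, 36, 35, 4, Argo, 38), (34, 36, 35, 4, Helix, 10), (8, 14, 30, 12, Alpha, 15), (8, 14, 30, 12, Alpha, 7), (8, 14, 30, 12, Argo, 21)}
Natural join on cid: {(12, 10, 35, 12, Argo, 20, Quin, p3), (12, 10, 35, 12, Argo, 38, Quin, p3), (12, 10, 35, 12, Helix, 10, Quin, p3), (24, 21, 35, 7, Argo, 20, Ada, bio), (24, 21, 35, 7, Argo, 20, Ola, p3), (24, 21, 35, 7, Argo, 38, Ada, bio), (24, 21, 35, 7, Argo, 38, Ola, p3), (24, 21, 35, 7, Helix, 10, Ada, bio), (24, 21, 35, 7, Helix, 10, Ola, p3), (8, 14, 30, 12, Alpha, 15, Cal, x2), (8, 14, 30, 12, Alpha, 15, Zed, x3), (8, 14, 30, 12, Alpha, 7, Cal, x2), (8, 14, 30, 12, Alpha, 7, Zed, x3), (8, 14, 30, 12, Argo, 21, Cal, x2), (8, 14, 30, 12, Argo, 21, Zed, x3)}
Filtering on sid ≤ 17 leaves {(12, 10, 35, 12, Argo, 20, Quin, p3), (12, 10, 35, 12, Argo, 38, Quin, p3), (12, 10, 35, 12, Helix, 10, Quin, p3), (8, 14, 30, 12, Alpha, 15, Cal, x2), (8, 14, 30, 12, Alpha, 15, Zed, x3), (8, 14, 30, 12, Alpha, 7, Cal, x2), (8, 14, 30, 12, Alpha, 7, Zed, x3), (8, 14, 30, 12, Argo, 21, Cal, x2), (8, 14, 30, 12, Argo, 21, Zed, x3)}.
π_{cname, pid} gives {(Cal, 30), (Quin, 35), (Zed, 30)} (6 duplicate(s) eliminated).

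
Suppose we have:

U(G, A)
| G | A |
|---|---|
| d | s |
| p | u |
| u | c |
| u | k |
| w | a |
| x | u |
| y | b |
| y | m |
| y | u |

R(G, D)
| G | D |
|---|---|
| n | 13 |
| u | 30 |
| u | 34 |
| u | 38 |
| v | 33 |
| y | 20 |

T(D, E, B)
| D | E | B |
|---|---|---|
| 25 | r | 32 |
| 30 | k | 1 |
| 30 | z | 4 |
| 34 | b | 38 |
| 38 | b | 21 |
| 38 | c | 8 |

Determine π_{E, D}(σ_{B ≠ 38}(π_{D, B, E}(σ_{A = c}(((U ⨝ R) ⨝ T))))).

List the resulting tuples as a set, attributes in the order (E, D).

{(b, 38), (c, 38), (k, 30), (z, 30)}

Joining U and R on G yields {(u, c, 30), (u, c, 34), (u, c, 38), (u, k, 30), (u, k, 34), (u, k, 38), (y, b, 20), (y, m, 20), (y, u, 20)}.
Joining (U ⨝ R) and T on D yields {(u, c, 30, k, 1), (u, c, 30, z, 4), (u, c, 34, b, 38), (u, c, 38, b, 21), (u, c, 38, c, 8), (u, k, 30, k, 1), (u, k, 30, z, 4), (u, k, 34, b, 38), (u, k, 38, b, 21), (u, k, 38, c, 8)}.
Apply σ_{A = c}; surviving tuples: {(u, c, 30, k, 1), (u, c, 30, z, 4), (u, c, 34, b, 38), (u, c, 38, b, 21), (u, c, 38, c, 8)}
Projecting to D, B, E: {(30, 1, k), (30, 4, z), (34, 38, b), (38, 21, b), (38, 8, c)}
Apply σ_{B ≠ 38}; surviving tuples: {(30, 1, k), (30, 4, z), (38, 21, b), (38, 8, c)}
Projecting to E, D: {(b, 38), (c, 38), (k, 30), (z, 30)}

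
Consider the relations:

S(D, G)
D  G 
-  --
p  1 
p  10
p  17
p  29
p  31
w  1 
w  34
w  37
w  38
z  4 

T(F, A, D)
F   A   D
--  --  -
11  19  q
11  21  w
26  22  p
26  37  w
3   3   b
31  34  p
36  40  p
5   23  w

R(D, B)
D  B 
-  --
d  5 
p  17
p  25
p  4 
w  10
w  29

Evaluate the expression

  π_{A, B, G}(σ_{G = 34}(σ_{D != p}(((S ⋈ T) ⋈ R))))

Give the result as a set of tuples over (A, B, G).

{(21, 10, 34), (21, 29, 34), (23, 10, 34), (23, 29, 34), (37, 10, 34), (37, 29, 34)}

Joining S and T on D yields {(p, 1, 26, 22), (p, 1, 31, 34), (p, 1, 36, 40), (p, 10, 26, 22), (p, 10, 31, 34), (p, 10, 36, 40), (p, 17, 26, 22), (p, 17, 31, 34), (p, 17, 36, 40), (p, 29, 26, 22), (p, 29, 31, 34), (p, 29, 36, 40), (p, 31, 26, 22), (p, 31, 31, 34), (p, 31, 36, 40), (w, 1, 11, 21), (w, 1, 26, 37), (w, 1, 5, 23), (w, 34, 11, 21), (w, 34, 26, 37), (w, 34, 5, 23), (w, 37, 11, 21), (w, 37, 26, 37), (w, 37, 5, 23), (w, 38, 11, 21), (w, 38, 26, 37), (w, 38, 5, 23)}.
Joining (S ⋈ T) and R on D yields {(p, 1, 26, 22, 17), (p, 1, 26, 22, 25), (p, 1, 26, 22, 4), (p, 1, 31, 34, 17), (p, 1, 31, 34, 25), (p, 1, 31, 34, 4), (p, 1, 36, 40, 17), (p, 1, 36, 40, 25), (p, 1, 36, 40, 4), (p, 10, 26, 22, 17), (p, 10, 26, 22, 25), (p, 10, 26, 22, 4), (p, 10, 31, 34, 17), (p, 10, 31, 34, 25), (p, 10, 31, 34, 4), (p, 10, 36, 40, 17), (p, 10, 36, 40, 25), (p, 10, 36, 40, 4), (p, 17, 26, 22, 17), (p, 17, 26, 22, 25), (p, 17, 26, 22, 4), (p, 17, 31, 34, 17), (p, 17, 31, 34, 25), (p, 17, 31, 34, 4), (p, 17, 36, 40, 17), (p, 17, 36, 40, 25), (p, 17, 36, 40, 4), (p, 29, 26, 22, 17), (p, 29, 26, 22, 25), (p, 29, 26, 22, 4), (p, 29, 31, 34, 17), (p, 29, 31, 34, 25), (p, 29, 31, 34, 4), (p, 29, 36, 40, 17), (p, 29, 36, 40, 25), (p, 29, 36, 40, 4), (p, 31, 26, 22, 17), (p, 31, 26, 22, 25), (p, 31, 26, 22, 4), (p, 31, 31, 34, 17), (p, 31, 31, 34, 25), (p, 31, 31, 34, 4), (p, 31, 36, 40, 17), (p, 31, 36, 40, 25), (p, 31, 36, 40, 4), (w, 1, 11, 21, 10), (w, 1, 11, 21, 29), (w, 1, 26, 37, 10), (w, 1, 26, 37, 29), (w, 1, 5, 23, 10), (w, 1, 5, 23, 29), (w, 34, 11, 21, 10), (w, 34, 11, 21, 29), (w, 34, 26, 37, 10), (w, 34, 26, 37, 29), (w, 34, 5, 23, 10), (w, 34, 5, 23, 29), (w, 37, 11, 21, 10), (w, 37, 11, 21, 29), (w, 37, 26, 37, 10), (w, 37, 26, 37, 29), (w, 37, 5, 23, 10), (w, 37, 5, 23, 29), (w, 38, 11, 21, 10), (w, 38, 11, 21, 29), (w, 38, 26, 37, 10), (w, 38, 26, 37, 29), (w, 38, 5, 23, 10), (w, 38, 5, 23, 29)}.
Selection D != p: {(w, 1, 11, 21, 10), (w, 1, 11, 21, 29), (w, 1, 26, 37, 10), (w, 1, 26, 37, 29), (w, 1, 5, 23, 10), (w, 1, 5, 23, 29), (w, 34, 11, 21, 10), (w, 34, 11, 21, 29), (w, 34, 26, 37, 10), (w, 34, 26, 37, 29), (w, 34, 5, 23, 10), (w, 34, 5, 23, 29), (w, 37, 11, 21, 10), (w, 37, 11, 21, 29), (w, 37, 26, 37, 10), (w, 37, 26, 37, 29), (w, 37, 5, 23, 10), (w, 37, 5, 23, 29), (w, 38, 11, 21, 10), (w, 38, 11, 21, 29), (w, 38, 26, 37, 10), (w, 38, 26, 37, 29), (w, 38, 5, 23, 10), (w, 38, 5, 23, 29)}
Selection G = 34: {(w, 34, 11, 21, 10), (w, 34, 11, 21, 29), (w, 34, 26, 37, 10), (w, 34, 26, 37, 29), (w, 34, 5, 23, 10), (w, 34, 5, 23, 29)}
π_{A, B, G} gives {(21, 10, 34), (21, 29, 34), (23, 10, 34), (23, 29, 34), (37, 10, 34), (37, 29, 34)}.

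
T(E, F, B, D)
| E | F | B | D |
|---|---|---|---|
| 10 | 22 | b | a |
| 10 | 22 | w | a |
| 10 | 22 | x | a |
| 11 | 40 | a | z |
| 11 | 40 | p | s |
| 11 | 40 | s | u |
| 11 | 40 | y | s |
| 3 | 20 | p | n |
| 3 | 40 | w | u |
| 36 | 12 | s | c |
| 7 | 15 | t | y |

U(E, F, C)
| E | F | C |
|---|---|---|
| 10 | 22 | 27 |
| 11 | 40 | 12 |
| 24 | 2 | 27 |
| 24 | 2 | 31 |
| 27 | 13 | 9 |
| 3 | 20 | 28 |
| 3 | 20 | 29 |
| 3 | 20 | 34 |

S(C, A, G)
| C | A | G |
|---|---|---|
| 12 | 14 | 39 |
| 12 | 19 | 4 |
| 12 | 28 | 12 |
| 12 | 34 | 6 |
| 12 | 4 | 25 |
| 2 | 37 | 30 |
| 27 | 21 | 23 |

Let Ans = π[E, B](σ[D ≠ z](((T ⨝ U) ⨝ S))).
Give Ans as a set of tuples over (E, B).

{(10, b), (10, w), (10, x), (11, p), (11, s), (11, y)}

Natural join on E, F: {(10, 22, b, a, 27), (10, 22, w, a, 27), (10, 22, x, a, 27), (11, 40, a, z, 12), (11, 40, p, s, 12), (11, 40, s, u, 12), (11, 40, y, s, 12), (3, 20, p, n, 28), (3, 20, p, n, 29), (3, 20, p, n, 34)}
Natural join on C: {(10, 22, b, a, 27, 21, 23), (10, 22, w, a, 27, 21, 23), (10, 22, x, a, 27, 21, 23), (11, 40, a, z, 12, 14, 39), (11, 40, a, z, 12, 19, 4), (11, 40, a, z, 12, 28, 12), (11, 40, a, z, 12, 34, 6), (11, 40, a, z, 12, 4, 25), (11, 40, p, s, 12, 14, 39), (11, 40, p, s, 12, 19, 4), (11, 40, p, s, 12, 28, 12), (11, 40, p, s, 12, 34, 6), (11, 40, p, s, 12, 4, 25), (11, 40, s, u, 12, 14, 39), (11, 40, s, u, 12, 19, 4), (11, 40, s, u, 12, 28, 12), (11, 40, s, u, 12, 34, 6), (11, 40, s, u, 12, 4, 25), (11, 40, y, s, 12, 14, 39), (11, 40, y, s, 12, 19, 4), (11, 40, y, s, 12, 28, 12), (11, 40, y, s, 12, 34, 6), (11, 40, y, s, 12, 4, 25)}
Selection D ≠ z: {(10, 22, b, a, 27, 21, 23), (10, 22, w, a, 27, 21, 23), (10, 22, x, a, 27, 21, 23), (11, 40, p, s, 12, 14, 39), (11, 40, p, s, 12, 19, 4), (11, 40, p, s, 12, 28, 12), (11, 40, p, s, 12, 34, 6), (11, 40, p, s, 12, 4, 25), (11, 40, s, u, 12, 14, 39), (11, 40, s, u, 12, 19, 4), (11, 40, s, u, 12, 28, 12), (11, 40, s, u, 12, 34, 6), (11, 40, s, u, 12, 4, 25), (11, 40, y, s, 12, 14, 39), (11, 40, y, s, 12, 19, 4), (11, 40, y, s, 12, 28, 12), (11, 40, y, s, 12, 34, 6), (11, 40, y, s, 12, 4, 25)}
π_{E, B} gives {(10, b), (10, w), (10, x), (11, p), (11, s), (11, y)} (12 duplicate(s) eliminated).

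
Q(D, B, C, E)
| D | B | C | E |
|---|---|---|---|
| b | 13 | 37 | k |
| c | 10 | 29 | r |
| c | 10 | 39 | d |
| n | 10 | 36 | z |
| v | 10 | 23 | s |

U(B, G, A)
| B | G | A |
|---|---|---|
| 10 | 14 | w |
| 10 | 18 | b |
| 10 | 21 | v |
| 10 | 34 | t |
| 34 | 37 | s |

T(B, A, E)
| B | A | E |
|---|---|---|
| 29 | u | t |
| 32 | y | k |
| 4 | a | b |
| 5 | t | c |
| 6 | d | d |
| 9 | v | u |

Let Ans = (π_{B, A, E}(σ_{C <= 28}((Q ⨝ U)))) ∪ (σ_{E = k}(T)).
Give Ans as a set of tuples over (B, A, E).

Joining Q and U on B yields {(c, 10, 29, r, 14, w), (c, 10, 29, r, 18, b), (c, 10, 29, r, 21, v), (c, 10, 29, r, 34, t), (c, 10, 39, d, 14, w), (c, 10, 39, d, 18, b), (c, 10, 39, d, 21, v), (c, 10, 39, d, 34, t), (n, 10, 36, z, 14, w), (n, 10, 36, z, 18, b), (n, 10, 36, z, 21, v), (n, 10, 36, z, 34, t), (v, 10, 23, s, 14, w), (v, 10, 23, s, 18, b), (v, 10, 23, s, 21, v), (v, 10, 23, s, 34, t)}.
Selection C <= 28: {(v, 10, 23, s, 14, w), (v, 10, 23, s, 18, b), (v, 10, 23, s, 21, v), (v, 10, 23, s, 34, t)}
π[B, A, E]: project onto (B, A, E) → {(10, b, s), (10, t, s), (10, v, s), (10, w, s)}
Selection E = k: {(32, y, k)}
Set union of the two operands is {(10, b, s), (10, t, s), (10, v, s), (10, w, s), (32, y, k)}.

{(10, b, s), (10, t, s), (10, v, s), (10, w, s), (32, y, k)}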